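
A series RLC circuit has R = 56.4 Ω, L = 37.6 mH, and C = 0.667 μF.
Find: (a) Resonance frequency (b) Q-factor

Step 1 — Resonance condition Im(Z)=0 gives ω₀ = 1/√(LC).
Step 2 — ω₀ = 1/√(0.0376·6.67e-07) = 6315 rad/s.
Step 3 — f₀ = ω₀/(2π) = 1005 Hz.
Step 4 — Series Q: Q = ω₀L/R = 6315·0.0376/56.4 = 4.21.

(a) f₀ = 1005 Hz  (b) Q = 4.21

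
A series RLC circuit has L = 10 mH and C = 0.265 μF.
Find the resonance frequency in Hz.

Step 1 — Resonance condition Im(Z)=0 gives ω₀ = 1/√(LC).
Step 2 — ω₀ = 1/√(0.01·2.65e-07) = 1.943e+04 rad/s.
Step 3 — f₀ = ω₀/(2π) = 3092 Hz.

f₀ = 3092 Hz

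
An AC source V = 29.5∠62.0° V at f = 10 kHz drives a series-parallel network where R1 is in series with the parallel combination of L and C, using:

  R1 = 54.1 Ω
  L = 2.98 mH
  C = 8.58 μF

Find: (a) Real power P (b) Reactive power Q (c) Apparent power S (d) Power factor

Step 1 — Angular frequency: ω = 2π·f = 2π·1e+04 = 6.283e+04 rad/s.
Step 2 — Component impedances:
  R1: Z = R = 54.1 Ω
  L: Z = jωL = j·6.283e+04·0.00298 = 0 + j187.2 Ω
  C: Z = 1/(jωC) = -j/(ω·C) = 0 - j1.855 Ω
Step 3 — Parallel branch: L || C = 1/(1/L + 1/C) = 0 - j1.874 Ω.
Step 4 — Series with R1: Z_total = R1 + (L || C) = 54.1 - j1.874 Ω = 54.13∠-2.0° Ω.
Step 5 — Source phasor: V = 29.5∠62.0° V = 13.85 + j26.05 V.
Step 6 — Current: I = V / Z = 0.239 + j0.4897 A = 0.545∠64.0° A.
Step 7 — Complex power: S = V·I* = 16.07 - j0.5564 VA.
Step 8 — Real power: P = Re(S) = 16.07 W.
Step 9 — Reactive power: Q = Im(S) = -0.5564 VAR.
Step 10 — Apparent power: |S| = 16.08 VA.
Step 11 — Power factor: PF = P/|S| = 0.9994 (leading).

(a) P = 16.07 W  (b) Q = -0.5564 VAR  (c) S = 16.08 VA  (d) PF = 0.9994 (leading)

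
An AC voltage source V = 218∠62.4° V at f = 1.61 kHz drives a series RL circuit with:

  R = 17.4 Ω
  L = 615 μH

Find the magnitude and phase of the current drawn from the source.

Step 1 — Angular frequency: ω = 2π·f = 2π·1610 = 1.012e+04 rad/s.
Step 2 — Component impedances:
  R: Z = R = 17.4 Ω
  L: Z = jωL = j·1.012e+04·0.000615 = 0 + j6.221 Ω
Step 3 — Series combination: Z_total = R + L = 17.4 + j6.221 Ω = 18.48∠19.7° Ω.
Step 4 — Source phasor: V = 218∠62.4° V = 101 + j193.2 V.
Step 5 — Ohm's law: I = V / Z_total = (101 + j193.2) / (17.4 + j6.221) = 8.666 + j8.004 A.
Step 6 — Convert to polar: |I| = 11.8 A, ∠I = 42.7°.

I = 11.8∠42.7° A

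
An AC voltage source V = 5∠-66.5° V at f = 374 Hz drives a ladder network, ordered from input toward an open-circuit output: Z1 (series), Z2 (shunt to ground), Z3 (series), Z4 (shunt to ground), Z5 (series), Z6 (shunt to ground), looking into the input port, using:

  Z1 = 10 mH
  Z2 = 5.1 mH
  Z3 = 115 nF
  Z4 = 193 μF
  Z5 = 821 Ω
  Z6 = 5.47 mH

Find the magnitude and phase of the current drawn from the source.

Step 1 — Angular frequency: ω = 2π·f = 2π·374 = 2350 rad/s.
Step 2 — Component impedances:
  Z1: Z = jωL = j·2350·0.01 = 0 + j23.5 Ω
  Z2: Z = jωL = j·2350·0.0051 = 0 + j11.98 Ω
  Z3: Z = 1/(jωC) = -j/(ω·C) = 0 - j3700 Ω
  Z4: Z = 1/(jωC) = -j/(ω·C) = 0 - j2.205 Ω
  Z5: Z = R = 821 Ω
  Z6: Z = jωL = j·2350·0.00547 = 0 + j12.85 Ω
Step 3 — Ladder network (open output): work backward from the far end, alternating series and parallel combinations. Z_in = 6.243e-08 + j35.52 Ω = 35.52∠90.0° Ω.
Step 4 — Source phasor: V = 5∠-66.5° V = 1.994 - j4.585 V.
Step 5 — Ohm's law: I = V / Z_total = (1.994 - j4.585) / (6.243e-08 + j35.52) = -0.1291 - j0.05613 A.
Step 6 — Convert to polar: |I| = 0.1408 A, ∠I = -156.5°.

I = 0.1408∠-156.5° A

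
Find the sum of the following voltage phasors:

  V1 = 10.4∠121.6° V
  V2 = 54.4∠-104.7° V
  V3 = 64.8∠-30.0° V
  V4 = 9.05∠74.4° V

Step 1 — Convert each phasor to rectangular form:
  V1 = 10.4·(cos(121.6°) + j·sin(121.6°)) = -5.449 + j8.858 V
  V2 = 54.4·(cos(-104.7°) + j·sin(-104.7°)) = -13.8 - j52.62 V
  V3 = 64.8·(cos(-30.0°) + j·sin(-30.0°)) = 56.12 - j32.4 V
  V4 = 9.05·(cos(74.4°) + j·sin(74.4°)) = 2.434 + j8.717 V
Step 2 — Sum components: V_total = 39.3 - j67.44 V.
Step 3 — Convert to polar: |V_total| = 78.06 V, ∠V_total = -59.8°.

V_total = 78.06∠-59.8° V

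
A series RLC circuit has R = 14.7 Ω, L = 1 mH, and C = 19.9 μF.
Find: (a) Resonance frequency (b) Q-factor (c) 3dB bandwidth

Step 1 — Resonance condition Im(Z)=0 gives ω₀ = 1/√(LC).
Step 2 — ω₀ = 1/√(0.001·1.99e-05) = 7089 rad/s.
Step 3 — f₀ = ω₀/(2π) = 1128 Hz.
Step 4 — Series Q: Q = ω₀L/R = 7089·0.001/14.7 = 0.4822.
Step 5 — 3dB bandwidth: Δω = ω₀/Q = 1.47e+04 rad/s; BW = Δω/(2π) = 2340 Hz.

(a) f₀ = 1128 Hz  (b) Q = 0.4822  (c) BW = 2340 Hz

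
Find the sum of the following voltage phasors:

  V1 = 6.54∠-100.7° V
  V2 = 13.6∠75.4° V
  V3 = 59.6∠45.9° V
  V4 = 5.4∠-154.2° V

Step 1 — Convert each phasor to rectangular form:
  V1 = 6.54·(cos(-100.7°) + j·sin(-100.7°)) = -1.214 - j6.426 V
  V2 = 13.6·(cos(75.4°) + j·sin(75.4°)) = 3.428 + j13.16 V
  V3 = 59.6·(cos(45.9°) + j·sin(45.9°)) = 41.48 + j42.8 V
  V4 = 5.4·(cos(-154.2°) + j·sin(-154.2°)) = -4.862 - j2.35 V
Step 2 — Sum components: V_total = 38.83 + j47.18 V.
Step 3 — Convert to polar: |V_total| = 61.11 V, ∠V_total = 50.5°.

V_total = 61.11∠50.5° V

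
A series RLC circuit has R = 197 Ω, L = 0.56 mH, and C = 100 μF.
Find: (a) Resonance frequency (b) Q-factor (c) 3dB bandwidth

Step 1 — Resonance: ω₀ = 1/√(LC) = 1/√(0.00056·0.0001) = 4226 rad/s.
Step 2 — f₀ = ω₀/(2π) = 672.6 Hz.
Step 3 — Series Q: Q = ω₀L/R = 4226·0.00056/197 = 0.01201.
Step 4 — Bandwidth: Δω = ω₀/Q = 3.518e+05 rad/s; BW = Δω/(2π) = 5.599e+04 Hz.

(a) f₀ = 672.6 Hz  (b) Q = 0.01201  (c) BW = 5.599e+04 Hz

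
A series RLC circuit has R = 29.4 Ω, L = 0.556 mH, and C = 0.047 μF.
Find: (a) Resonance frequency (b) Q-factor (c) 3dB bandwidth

Step 1 — Resonance condition Im(Z)=0 gives ω₀ = 1/√(LC).
Step 2 — ω₀ = 1/√(0.000556·4.7e-08) = 1.956e+05 rad/s.
Step 3 — f₀ = ω₀/(2π) = 3.113e+04 Hz.
Step 4 — Series Q: Q = ω₀L/R = 1.956e+05·0.000556/29.4 = 3.699.
Step 5 — 3dB bandwidth: Δω = ω₀/Q = 5.288e+04 rad/s; BW = Δω/(2π) = 8416 Hz.

(a) f₀ = 3.113e+04 Hz  (b) Q = 3.699  (c) BW = 8416 Hz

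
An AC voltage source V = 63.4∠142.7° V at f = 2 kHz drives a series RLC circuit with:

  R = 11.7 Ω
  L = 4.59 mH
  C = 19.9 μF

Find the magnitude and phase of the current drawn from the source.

Step 1 — Angular frequency: ω = 2π·f = 2π·2000 = 1.257e+04 rad/s.
Step 2 — Component impedances:
  R: Z = R = 11.7 Ω
  L: Z = jωL = j·1.257e+04·0.00459 = 0 + j57.68 Ω
  C: Z = 1/(jωC) = -j/(ω·C) = 0 - j3.999 Ω
Step 3 — Series combination: Z_total = R + L + C = 11.7 + j53.68 Ω = 54.94∠77.7° Ω.
Step 4 — Source phasor: V = 63.4∠142.7° V = -50.43 + j38.42 V.
Step 5 — Ohm's law: I = V / Z_total = (-50.43 + j38.42) / (11.7 + j53.68) = 0.4878 + j1.046 A.
Step 6 — Convert to polar: |I| = 1.154 A, ∠I = 65.0°.

I = 1.154∠65.0° A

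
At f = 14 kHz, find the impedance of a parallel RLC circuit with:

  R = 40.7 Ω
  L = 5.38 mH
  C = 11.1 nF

Step 1 — Angular frequency: ω = 2π·f = 2π·1.4e+04 = 8.796e+04 rad/s.
Step 2 — Component impedances:
  R: Z = R = 40.7 Ω
  L: Z = jωL = j·8.796e+04·0.00538 = 0 + j473.2 Ω
  C: Z = 1/(jωC) = -j/(ω·C) = 0 - j1024 Ω
Step 3 — Parallel combination: 1/Z_total = 1/R + 1/L + 1/C; Z_total = 40.61 + j1.879 Ω = 40.66∠2.6° Ω.

Z = 40.61 + j1.879 Ω = 40.66∠2.6° Ω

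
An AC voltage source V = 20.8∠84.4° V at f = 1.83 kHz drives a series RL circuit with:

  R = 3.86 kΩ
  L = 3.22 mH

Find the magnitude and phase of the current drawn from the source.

Step 1 — Angular frequency: ω = 2π·f = 2π·1830 = 1.15e+04 rad/s.
Step 2 — Component impedances:
  R: Z = R = 3860 Ω
  L: Z = jωL = j·1.15e+04·0.00322 = 0 + j37.02 Ω
Step 3 — Series combination: Z_total = R + L = 3860 + j37.02 Ω = 3860∠0.5° Ω.
Step 4 — Source phasor: V = 20.8∠84.4° V = 2.03 + j20.7 V.
Step 5 — Ohm's law: I = V / Z_total = (2.03 + j20.7) / (3860 + j37.02) = 0.0005772 + j0.005357 A.
Step 6 — Convert to polar: |I| = 0.005388 A, ∠I = 83.9°.

I = 0.005388∠83.9° A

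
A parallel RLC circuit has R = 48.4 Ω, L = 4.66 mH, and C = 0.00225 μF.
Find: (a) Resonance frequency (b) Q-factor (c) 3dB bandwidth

Step 1 — Resonance: ω₀ = 1/√(LC) = 1/√(0.00466·2.25e-09) = 3.088e+05 rad/s.
Step 2 — f₀ = ω₀/(2π) = 4.915e+04 Hz.
Step 3 — Parallel Q: Q = R/(ω₀L) = 48.4/(3.088e+05·0.00466) = 0.03363.
Step 4 — Bandwidth: Δω = ω₀/Q = 9.183e+06 rad/s; BW = Δω/(2π) = 1.461e+06 Hz.

(a) f₀ = 4.915e+04 Hz  (b) Q = 0.03363  (c) BW = 1.461e+06 Hz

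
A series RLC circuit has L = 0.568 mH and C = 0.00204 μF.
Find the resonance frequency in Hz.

Step 1 — Resonance condition Im(Z)=0 gives ω₀ = 1/√(LC).
Step 2 — ω₀ = 1/√(0.000568·2.04e-09) = 9.29e+05 rad/s.
Step 3 — f₀ = ω₀/(2π) = 1.479e+05 Hz.

f₀ = 1.479e+05 Hz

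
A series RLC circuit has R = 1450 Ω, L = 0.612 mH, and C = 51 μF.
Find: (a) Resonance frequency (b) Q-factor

Step 1 — Resonance condition Im(Z)=0 gives ω₀ = 1/√(LC).
Step 2 — ω₀ = 1/√(0.000612·5.1e-05) = 5660 rad/s.
Step 3 — f₀ = ω₀/(2π) = 900.9 Hz.
Step 4 — Series Q: Q = ω₀L/R = 5660·0.000612/1450 = 0.002389.

(a) f₀ = 900.9 Hz  (b) Q = 0.002389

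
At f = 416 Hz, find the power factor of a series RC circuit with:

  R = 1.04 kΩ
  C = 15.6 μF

Step 1 — Angular frequency: ω = 2π·f = 2π·416 = 2614 rad/s.
Step 2 — Component impedances:
  R: Z = R = 1040 Ω
  C: Z = 1/(jωC) = -j/(ω·C) = 0 - j24.52 Ω
Step 3 — Series combination: Z_total = R + C = 1040 - j24.52 Ω = 1040∠-1.4° Ω.
Step 4 — Power factor: PF = cos(φ) = Re(Z)/|Z| = 1040/1040.3 = 0.9997.
Step 5 — Type: Im(Z) = -24.52 ⇒ leading (phase φ = -1.4°).

PF = 0.9997 (leading, φ = -1.4°)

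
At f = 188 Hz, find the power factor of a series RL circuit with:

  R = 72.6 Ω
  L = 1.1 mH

Step 1 — Angular frequency: ω = 2π·f = 2π·188 = 1181 rad/s.
Step 2 — Component impedances:
  R: Z = R = 72.6 Ω
  L: Z = jωL = j·1181·0.0011 = 0 + j1.299 Ω
Step 3 — Series combination: Z_total = R + L = 72.6 + j1.299 Ω = 72.61∠1.0° Ω.
Step 4 — Power factor: PF = cos(φ) = Re(Z)/|Z| = 72.6/72.612 = 0.9998.
Step 5 — Type: Im(Z) = 1.299 ⇒ lagging (phase φ = 1.0°).

PF = 0.9998 (lagging, φ = 1.0°)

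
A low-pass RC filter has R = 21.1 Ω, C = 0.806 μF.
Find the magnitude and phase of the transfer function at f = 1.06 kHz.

Step 1 — Angular frequency: ω = 2π·1060 = 6660 rad/s.
Step 2 — Transfer function: H(jω) = 1/(1 + jωRC).
Step 3 — Denominator: 1 + jωRC = 1 + j·6660·21.1·8.06e-07 = 1 + j0.1133.
Step 4 — H = 0.9873 - j0.1118.
Step 5 — Magnitude: |H| = 0.9936 (-0.1 dB); phase: φ = -6.5°.

|H| = 0.9936 (-0.1 dB), φ = -6.5°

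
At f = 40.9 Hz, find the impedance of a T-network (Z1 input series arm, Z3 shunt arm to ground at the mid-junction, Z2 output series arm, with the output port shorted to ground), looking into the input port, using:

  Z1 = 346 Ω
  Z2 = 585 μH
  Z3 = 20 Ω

Step 1 — Angular frequency: ω = 2π·f = 2π·40.9 = 257 rad/s.
Step 2 — Component impedances:
  Z1: Z = R = 346 Ω
  Z2: Z = jωL = j·257·0.000585 = 0 + j0.1503 Ω
  Z3: Z = R = 20 Ω
Step 3 — With the output port shorted to ground, the output series arm Z2 runs from the junction to ground; the shunt arm Z3 also runs from the junction to ground. They appear in parallel: Z3 || Z2 = 0.00113 + j0.1503 Ω.
Step 4 — Series with input arm Z1: Z_in = Z1 + (Z3 || Z2) = 346 + j0.1503 Ω = 346∠0.0° Ω.

Z = 346 + j0.1503 Ω = 346∠0.0° Ω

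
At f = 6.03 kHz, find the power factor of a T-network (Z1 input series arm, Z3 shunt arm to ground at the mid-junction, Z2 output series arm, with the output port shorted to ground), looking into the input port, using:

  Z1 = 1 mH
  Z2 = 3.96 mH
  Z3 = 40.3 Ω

Step 1 — Angular frequency: ω = 2π·f = 2π·6030 = 3.789e+04 rad/s.
Step 2 — Component impedances:
  Z1: Z = jωL = j·3.789e+04·0.001 = 0 + j37.89 Ω
  Z2: Z = jωL = j·3.789e+04·0.00396 = 0 + j150 Ω
  Z3: Z = R = 40.3 Ω
Step 3 — With the output port shorted to ground, the output series arm Z2 runs from the junction to ground; the shunt arm Z3 also runs from the junction to ground. They appear in parallel: Z3 || Z2 = 37.59 + j10.1 Ω.
Step 4 — Series with input arm Z1: Z_in = Z1 + (Z3 || Z2) = 37.59 + j47.98 Ω = 60.95∠51.9° Ω.
Step 5 — Power factor: PF = cos(φ) = Re(Z)/|Z| = 37.59/60.95 = 0.6167.
Step 6 — Type: Im(Z) = 47.98 ⇒ lagging (phase φ = 51.9°).

PF = 0.6167 (lagging, φ = 51.9°)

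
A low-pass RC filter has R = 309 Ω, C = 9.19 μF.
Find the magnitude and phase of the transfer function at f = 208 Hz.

Step 1 — Angular frequency: ω = 2π·208 = 1307 rad/s.
Step 2 — Transfer function: H(jω) = 1/(1 + jωRC).
Step 3 — Denominator: 1 + jωRC = 1 + j·1307·309·9.19e-06 = 1 + j3.711.
Step 4 — H = 0.06769 - j0.2512.
Step 5 — Magnitude: |H| = 0.2602 (-11.7 dB); phase: φ = -74.9°.

|H| = 0.2602 (-11.7 dB), φ = -74.9°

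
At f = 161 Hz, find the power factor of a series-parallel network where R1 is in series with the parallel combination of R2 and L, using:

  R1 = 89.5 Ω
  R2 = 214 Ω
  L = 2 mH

Step 1 — Angular frequency: ω = 2π·f = 2π·161 = 1012 rad/s.
Step 2 — Component impedances:
  R1: Z = R = 89.5 Ω
  R2: Z = R = 214 Ω
  L: Z = jωL = j·1012·0.002 = 0 + j2.023 Ω
Step 3 — Parallel branch: R2 || L = 1/(1/R2 + 1/L) = 0.01913 + j2.023 Ω.
Step 4 — Series with R1: Z_total = R1 + (R2 || L) = 89.52 + j2.023 Ω = 89.54∠1.3° Ω.
Step 5 — Power factor: PF = cos(φ) = Re(Z)/|Z| = 89.519/89.542 = 0.9997.
Step 6 — Type: Im(Z) = 2.023 ⇒ lagging (phase φ = 1.3°).

PF = 0.9997 (lagging, φ = 1.3°)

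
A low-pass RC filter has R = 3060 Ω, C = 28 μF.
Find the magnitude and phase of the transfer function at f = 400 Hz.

Step 1 — Angular frequency: ω = 2π·400 = 2513 rad/s.
Step 2 — Transfer function: H(jω) = 1/(1 + jωRC).
Step 3 — Denominator: 1 + jωRC = 1 + j·2513·3060·2.8e-05 = 1 + j215.3.
Step 4 — H = 2.157e-05 - j0.004644.
Step 5 — Magnitude: |H| = 0.004644 (-46.7 dB); phase: φ = -89.7°.

|H| = 0.004644 (-46.7 dB), φ = -89.7°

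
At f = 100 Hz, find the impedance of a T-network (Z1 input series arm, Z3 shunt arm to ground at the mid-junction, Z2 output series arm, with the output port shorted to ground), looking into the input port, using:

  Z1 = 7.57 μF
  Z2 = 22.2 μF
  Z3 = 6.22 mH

Step 1 — Angular frequency: ω = 2π·f = 2π·100 = 628.3 rad/s.
Step 2 — Component impedances:
  Z1: Z = 1/(jωC) = -j/(ω·C) = 0 - j210.2 Ω
  Z2: Z = 1/(jωC) = -j/(ω·C) = 0 - j71.69 Ω
  Z3: Z = jωL = j·628.3·0.00622 = 0 + j3.908 Ω
Step 3 — With the output port shorted to ground, the output series arm Z2 runs from the junction to ground; the shunt arm Z3 also runs from the junction to ground. They appear in parallel: Z3 || Z2 = 0 + j4.133 Ω.
Step 4 — Series with input arm Z1: Z_in = Z1 + (Z3 || Z2) = 0 - j206.1 Ω = 206.1∠-90.0° Ω.

Z = 0 - j206.1 Ω = 206.1∠-90.0° Ω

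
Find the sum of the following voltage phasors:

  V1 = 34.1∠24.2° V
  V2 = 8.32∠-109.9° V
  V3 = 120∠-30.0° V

Step 1 — Convert each phasor to rectangular form:
  V1 = 34.1·(cos(24.2°) + j·sin(24.2°)) = 31.1 + j13.98 V
  V2 = 8.32·(cos(-109.9°) + j·sin(-109.9°)) = -2.832 - j7.823 V
  V3 = 120·(cos(-30.0°) + j·sin(-30.0°)) = 103.9 - j60 V
Step 2 — Sum components: V_total = 132.2 - j53.84 V.
Step 3 — Convert to polar: |V_total| = 142.7 V, ∠V_total = -22.2°.

V_total = 142.7∠-22.2° V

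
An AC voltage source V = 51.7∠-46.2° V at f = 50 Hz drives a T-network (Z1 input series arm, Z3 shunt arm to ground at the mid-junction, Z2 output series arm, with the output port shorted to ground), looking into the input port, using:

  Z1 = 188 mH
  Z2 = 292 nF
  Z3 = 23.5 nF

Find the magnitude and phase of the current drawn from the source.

Step 1 — Angular frequency: ω = 2π·f = 2π·50 = 314.2 rad/s.
Step 2 — Component impedances:
  Z1: Z = jωL = j·314.2·0.188 = 0 + j59.06 Ω
  Z2: Z = 1/(jωC) = -j/(ω·C) = 0 - j1.09e+04 Ω
  Z3: Z = 1/(jωC) = -j/(ω·C) = 0 - j1.355e+05 Ω
Step 3 — With the output port shorted to ground, the output series arm Z2 runs from the junction to ground; the shunt arm Z3 also runs from the junction to ground. They appear in parallel: Z3 || Z2 = 0 - j1.009e+04 Ω.
Step 4 — Series with input arm Z1: Z_in = Z1 + (Z3 || Z2) = 0 - j1.003e+04 Ω = 1.003e+04∠-90.0° Ω.
Step 5 — Source phasor: V = 51.7∠-46.2° V = 35.78 - j37.32 V.
Step 6 — Ohm's law: I = V / Z_total = (35.78 - j37.32) / (0 - j1.003e+04) = 0.00372 + j0.003568 A.
Step 7 — Convert to polar: |I| = 0.005155 A, ∠I = 43.8°.

I = 0.005155∠43.8° A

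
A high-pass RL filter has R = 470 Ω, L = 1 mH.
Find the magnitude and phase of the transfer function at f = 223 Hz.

Step 1 — Angular frequency: ω = 2π·223 = 1401 rad/s.
Step 2 — Transfer function: H(jω) = jωL/(R + jωL).
Step 3 — Numerator jωL = j·1.401; denominator R + jωL = 470 + j1.401.
Step 4 — H = 8.887e-06 + j0.002981.
Step 5 — Magnitude: |H| = 0.002981 (-50.5 dB); phase: φ = 89.8°.

|H| = 0.002981 (-50.5 dB), φ = 89.8°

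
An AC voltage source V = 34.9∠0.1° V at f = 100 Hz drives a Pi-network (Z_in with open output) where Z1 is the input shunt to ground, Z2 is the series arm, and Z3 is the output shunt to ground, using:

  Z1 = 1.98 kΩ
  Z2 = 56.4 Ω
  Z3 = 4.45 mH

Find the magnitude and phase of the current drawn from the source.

Step 1 — Angular frequency: ω = 2π·f = 2π·100 = 628.3 rad/s.
Step 2 — Component impedances:
  Z1: Z = R = 1980 Ω
  Z2: Z = R = 56.4 Ω
  Z3: Z = jωL = j·628.3·0.00445 = 0 + j2.796 Ω
Step 3 — With open output, the series arm Z2 and the output shunt Z3 appear in series to ground: Z2 + Z3 = 56.4 + j2.796 Ω.
Step 4 — Parallel with input shunt Z1: Z_in = Z1 || (Z2 + Z3) = 54.84 + j2.643 Ω = 54.91∠2.8° Ω.
Step 5 — Source phasor: V = 34.9∠0.1° V = 34.9 + j0.06091 V.
Step 6 — Ohm's law: I = V / Z_total = (34.9 + j0.06091) / (54.84 + j2.643) = 0.635 - j0.02949 A.
Step 7 — Convert to polar: |I| = 0.6356 A, ∠I = -2.7°.

I = 0.6356∠-2.7° A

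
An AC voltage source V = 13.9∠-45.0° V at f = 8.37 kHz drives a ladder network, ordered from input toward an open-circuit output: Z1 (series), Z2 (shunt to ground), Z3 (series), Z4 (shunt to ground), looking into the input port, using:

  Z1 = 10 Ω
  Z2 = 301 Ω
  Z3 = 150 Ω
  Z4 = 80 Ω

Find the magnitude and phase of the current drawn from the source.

Step 1 — Angular frequency: ω = 2π·f = 2π·8370 = 5.259e+04 rad/s.
Step 2 — Component impedances:
  Z1: Z = R = 10 Ω
  Z2: Z = R = 301 Ω
  Z3: Z = R = 150 Ω
  Z4: Z = R = 80 Ω
Step 3 — Ladder network (open output): work backward from the far end, alternating series and parallel combinations. Z_in = 140.4 Ω = 140.4∠0.0° Ω.
Step 4 — Source phasor: V = 13.9∠-45.0° V = 9.829 - j9.829 V.
Step 5 — Ohm's law: I = V / Z_total = (9.829 - j9.829) / (140.4) = 0.07002 - j0.07002 A.
Step 6 — Convert to polar: |I| = 0.09902 A, ∠I = -45.0°.

I = 0.09902∠-45.0° A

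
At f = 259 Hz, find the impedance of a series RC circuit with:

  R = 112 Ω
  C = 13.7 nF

Step 1 — Angular frequency: ω = 2π·f = 2π·259 = 1627 rad/s.
Step 2 — Component impedances:
  R: Z = R = 112 Ω
  C: Z = 1/(jωC) = -j/(ω·C) = 0 - j4.485e+04 Ω
Step 3 — Series combination: Z_total = R + C = 112 - j4.485e+04 Ω = 4.485e+04∠-89.9° Ω.

Z = 112 - j4.485e+04 Ω = 4.485e+04∠-89.9° Ω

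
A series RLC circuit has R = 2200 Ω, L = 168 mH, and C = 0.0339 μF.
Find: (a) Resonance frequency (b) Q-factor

Step 1 — Resonance condition Im(Z)=0 gives ω₀ = 1/√(LC).
Step 2 — ω₀ = 1/√(0.168·3.39e-08) = 1.325e+04 rad/s.
Step 3 — f₀ = ω₀/(2π) = 2109 Hz.
Step 4 — Series Q: Q = ω₀L/R = 1.325e+04·0.168/2200 = 1.012.

(a) f₀ = 2109 Hz  (b) Q = 1.012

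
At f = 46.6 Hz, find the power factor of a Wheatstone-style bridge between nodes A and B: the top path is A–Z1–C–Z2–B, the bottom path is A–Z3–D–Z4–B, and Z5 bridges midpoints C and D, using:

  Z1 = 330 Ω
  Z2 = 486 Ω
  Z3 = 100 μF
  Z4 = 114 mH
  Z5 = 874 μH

Step 1 — Angular frequency: ω = 2π·f = 2π·46.6 = 292.8 rad/s.
Step 2 — Component impedances:
  Z1: Z = R = 330 Ω
  Z2: Z = R = 486 Ω
  Z3: Z = 1/(jωC) = -j/(ω·C) = 0 - j34.15 Ω
  Z4: Z = jωL = j·292.8·0.114 = 0 + j33.38 Ω
  Z5: Z = jωL = j·292.8·0.000874 = 0 + j0.2559 Ω
Step 3 — Bridge requires nodal analysis (the Z5 bridge couples midpoints C and D, so the two paths cannot be reduced to a simple series/parallel combination). Setting node B to ground and injecting 1 A at node A, the 3-node admittance system at A, C, D solves to V_A = Z_AB = 5.779 - j0.5768 Ω = 5.808∠-5.7° Ω.
Step 4 — Power factor: PF = cos(φ) = Re(Z)/|Z| = 5.7795/5.8082 = 0.9951.
Step 5 — Type: Im(Z) = -0.5768 ⇒ leading (phase φ = -5.7°).

PF = 0.9951 (leading, φ = -5.7°)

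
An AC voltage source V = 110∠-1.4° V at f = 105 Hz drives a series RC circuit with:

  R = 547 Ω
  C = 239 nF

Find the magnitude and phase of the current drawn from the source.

Step 1 — Angular frequency: ω = 2π·f = 2π·105 = 659.7 rad/s.
Step 2 — Component impedances:
  R: Z = R = 547 Ω
  C: Z = 1/(jωC) = -j/(ω·C) = 0 - j6342 Ω
Step 3 — Series combination: Z_total = R + C = 547 - j6342 Ω = 6366∠-85.1° Ω.
Step 4 — Source phasor: V = 110∠-1.4° V = 110 - j2.688 V.
Step 5 — Ohm's law: I = V / Z_total = (110 - j2.688) / (547 - j6342) = 0.001905 + j0.01717 A.
Step 6 — Convert to polar: |I| = 0.01728 A, ∠I = 83.7°.

I = 0.01728∠83.7° A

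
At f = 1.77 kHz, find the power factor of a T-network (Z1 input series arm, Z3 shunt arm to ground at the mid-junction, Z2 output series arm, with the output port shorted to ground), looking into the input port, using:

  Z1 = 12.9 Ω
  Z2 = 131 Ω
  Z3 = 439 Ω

Step 1 — Angular frequency: ω = 2π·f = 2π·1770 = 1.112e+04 rad/s.
Step 2 — Component impedances:
  Z1: Z = R = 12.9 Ω
  Z2: Z = R = 131 Ω
  Z3: Z = R = 439 Ω
Step 3 — With the output port shorted to ground, the output series arm Z2 runs from the junction to ground; the shunt arm Z3 also runs from the junction to ground. They appear in parallel: Z3 || Z2 = 100.9 Ω.
Step 4 — Series with input arm Z1: Z_in = Z1 + (Z3 || Z2) = 113.8 Ω = 113.8∠0.0° Ω.
Step 5 — Power factor: PF = cos(φ) = Re(Z)/|Z| = 113.8/113.8 = 1.
Step 6 — Type: Im(Z) = 0 ⇒ unity (phase φ = 0.0°).

PF = 1 (unity, φ = 0.0°)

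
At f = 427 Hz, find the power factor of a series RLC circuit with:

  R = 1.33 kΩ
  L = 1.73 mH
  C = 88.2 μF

Step 1 — Angular frequency: ω = 2π·f = 2π·427 = 2683 rad/s.
Step 2 — Component impedances:
  R: Z = R = 1330 Ω
  L: Z = jωL = j·2683·0.00173 = 0 + j4.641 Ω
  C: Z = 1/(jωC) = -j/(ω·C) = 0 - j4.226 Ω
Step 3 — Series combination: Z_total = R + L + C = 1330 + j0.4155 Ω = 1330∠0.0° Ω.
Step 4 — Power factor: PF = cos(φ) = Re(Z)/|Z| = 1330/1330 = 1.
Step 5 — Type: Im(Z) = 0.4155 ⇒ lagging (phase φ = 0.0°).

PF = 1 (lagging, φ = 0.0°)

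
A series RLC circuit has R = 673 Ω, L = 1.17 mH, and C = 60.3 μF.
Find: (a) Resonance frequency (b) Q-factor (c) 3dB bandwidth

Step 1 — Resonance condition Im(Z)=0 gives ω₀ = 1/√(LC).
Step 2 — ω₀ = 1/√(0.00117·6.03e-05) = 3765 rad/s.
Step 3 — f₀ = ω₀/(2π) = 599.2 Hz.
Step 4 — Series Q: Q = ω₀L/R = 3765·0.00117/673 = 0.006545.
Step 5 — 3dB bandwidth: Δω = ω₀/Q = 5.752e+05 rad/s; BW = Δω/(2π) = 9.155e+04 Hz.

(a) f₀ = 599.2 Hz  (b) Q = 0.006545  (c) BW = 9.155e+04 Hz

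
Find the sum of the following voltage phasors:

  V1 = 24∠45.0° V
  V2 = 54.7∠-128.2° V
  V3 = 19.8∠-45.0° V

Step 1 — Convert each phasor to rectangular form:
  V1 = 24·(cos(45.0°) + j·sin(45.0°)) = 16.97 + j16.97 V
  V2 = 54.7·(cos(-128.2°) + j·sin(-128.2°)) = -33.83 - j42.99 V
  V3 = 19.8·(cos(-45.0°) + j·sin(-45.0°)) = 14 - j14 V
Step 2 — Sum components: V_total = -2.856 - j40.02 V.
Step 3 — Convert to polar: |V_total| = 40.12 V, ∠V_total = -94.1°.

V_total = 40.12∠-94.1° V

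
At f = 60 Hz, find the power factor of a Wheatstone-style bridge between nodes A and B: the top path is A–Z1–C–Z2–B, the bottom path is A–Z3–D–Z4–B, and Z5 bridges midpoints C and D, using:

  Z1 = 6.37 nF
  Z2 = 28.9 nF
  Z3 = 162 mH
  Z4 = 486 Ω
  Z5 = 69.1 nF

Step 1 — Angular frequency: ω = 2π·f = 2π·60 = 377 rad/s.
Step 2 — Component impedances:
  Z1: Z = 1/(jωC) = -j/(ω·C) = 0 - j4.164e+05 Ω
  Z2: Z = 1/(jωC) = -j/(ω·C) = 0 - j9.178e+04 Ω
  Z3: Z = jωL = j·377·0.162 = 0 + j61.07 Ω
  Z4: Z = R = 486 Ω
  Z5: Z = 1/(jωC) = -j/(ω·C) = 0 - j3.839e+04 Ω
Step 3 — Bridge requires nodal analysis (the Z5 bridge couples midpoints C and D, so the two paths cannot be reduced to a simple series/parallel combination). Setting node B to ground and injecting 1 A at node A, the 3-node admittance system at A, C, D solves to V_A = Z_AB = 486 + j59.22 Ω = 489.6∠6.9° Ω.
Step 4 — Power factor: PF = cos(φ) = Re(Z)/|Z| = 486.032/489.627 = 0.9927.
Step 5 — Type: Im(Z) = 59.22 ⇒ lagging (phase φ = 6.9°).

PF = 0.9927 (lagging, φ = 6.9°)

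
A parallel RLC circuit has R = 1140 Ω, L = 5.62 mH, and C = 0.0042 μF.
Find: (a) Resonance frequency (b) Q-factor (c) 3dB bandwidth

Step 1 — Resonance: ω₀ = 1/√(LC) = 1/√(0.00562·4.2e-09) = 2.058e+05 rad/s.
Step 2 — f₀ = ω₀/(2π) = 3.276e+04 Hz.
Step 3 — Parallel Q: Q = R/(ω₀L) = 1140/(2.058e+05·0.00562) = 0.9855.
Step 4 — Bandwidth: Δω = ω₀/Q = 2.089e+05 rad/s; BW = Δω/(2π) = 3.324e+04 Hz.

(a) f₀ = 3.276e+04 Hz  (b) Q = 0.9855  (c) BW = 3.324e+04 Hz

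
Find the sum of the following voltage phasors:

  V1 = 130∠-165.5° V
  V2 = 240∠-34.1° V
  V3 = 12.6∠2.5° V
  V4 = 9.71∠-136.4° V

Step 1 — Convert each phasor to rectangular form:
  V1 = 130·(cos(-165.5°) + j·sin(-165.5°)) = -125.9 - j32.55 V
  V2 = 240·(cos(-34.1°) + j·sin(-34.1°)) = 198.7 - j134.6 V
  V3 = 12.6·(cos(2.5°) + j·sin(2.5°)) = 12.59 + j0.5496 V
  V4 = 9.71·(cos(-136.4°) + j·sin(-136.4°)) = -7.032 - j6.696 V
Step 2 — Sum components: V_total = 78.43 - j173.2 V.
Step 3 — Convert to polar: |V_total| = 190.2 V, ∠V_total = -65.6°.

V_total = 190.2∠-65.6° V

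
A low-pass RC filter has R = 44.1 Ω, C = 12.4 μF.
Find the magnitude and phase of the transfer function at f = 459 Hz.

Step 1 — Angular frequency: ω = 2π·459 = 2884 rad/s.
Step 2 — Transfer function: H(jω) = 1/(1 + jωRC).
Step 3 — Denominator: 1 + jωRC = 1 + j·2884·44.1·1.24e-05 = 1 + j1.577.
Step 4 — H = 0.2868 - j0.4523.
Step 5 — Magnitude: |H| = 0.5355 (-5.4 dB); phase: φ = -57.6°.

|H| = 0.5355 (-5.4 dB), φ = -57.6°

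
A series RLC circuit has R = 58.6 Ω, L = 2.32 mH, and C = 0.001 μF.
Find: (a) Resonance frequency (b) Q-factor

Step 1 — Resonance condition Im(Z)=0 gives ω₀ = 1/√(LC).
Step 2 — ω₀ = 1/√(0.00232·1e-09) = 6.565e+05 rad/s.
Step 3 — f₀ = ω₀/(2π) = 1.045e+05 Hz.
Step 4 — Series Q: Q = ω₀L/R = 6.565e+05·0.00232/58.6 = 25.99.

(a) f₀ = 1.045e+05 Hz  (b) Q = 25.99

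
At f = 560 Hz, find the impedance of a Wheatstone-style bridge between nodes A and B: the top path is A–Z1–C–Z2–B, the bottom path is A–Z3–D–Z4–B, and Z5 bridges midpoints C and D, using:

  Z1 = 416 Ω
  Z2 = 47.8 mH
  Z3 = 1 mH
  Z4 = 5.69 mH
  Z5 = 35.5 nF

Step 1 — Angular frequency: ω = 2π·f = 2π·560 = 3519 rad/s.
Step 2 — Component impedances:
  Z1: Z = R = 416 Ω
  Z2: Z = jωL = j·3519·0.0478 = 0 + j168.2 Ω
  Z3: Z = jωL = j·3519·0.001 = 0 + j3.519 Ω
  Z4: Z = jωL = j·3519·0.00569 = 0 + j20.02 Ω
  Z5: Z = 1/(jωC) = -j/(ω·C) = 0 - j8006 Ω
Step 3 — Bridge requires nodal analysis (the Z5 bridge couples midpoints C and D, so the two paths cannot be reduced to a simple series/parallel combination). Setting node B to ground and injecting 1 A at node A, the 3-node admittance system at A, C, D solves to V_A = Z_AB = 1.135 + j23.06 Ω = 23.08∠87.2° Ω.

Z = 1.135 + j23.06 Ω = 23.08∠87.2° Ω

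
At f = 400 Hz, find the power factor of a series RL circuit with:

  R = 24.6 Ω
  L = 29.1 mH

Step 1 — Angular frequency: ω = 2π·f = 2π·400 = 2513 rad/s.
Step 2 — Component impedances:
  R: Z = R = 24.6 Ω
  L: Z = jωL = j·2513·0.0291 = 0 + j73.14 Ω
Step 3 — Series combination: Z_total = R + L = 24.6 + j73.14 Ω = 77.16∠71.4° Ω.
Step 4 — Power factor: PF = cos(φ) = Re(Z)/|Z| = 24.6/77.16 = 0.3188.
Step 5 — Type: Im(Z) = 73.14 ⇒ lagging (phase φ = 71.4°).

PF = 0.3188 (lagging, φ = 71.4°)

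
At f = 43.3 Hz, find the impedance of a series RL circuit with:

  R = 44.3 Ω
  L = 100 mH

Step 1 — Angular frequency: ω = 2π·f = 2π·43.3 = 272.1 rad/s.
Step 2 — Component impedances:
  R: Z = R = 44.3 Ω
  L: Z = jωL = j·272.1·0.1 = 0 + j27.21 Ω
Step 3 — Series combination: Z_total = R + L = 44.3 + j27.21 Ω = 51.99∠31.6° Ω.

Z = 44.3 + j27.21 Ω = 51.99∠31.6° Ω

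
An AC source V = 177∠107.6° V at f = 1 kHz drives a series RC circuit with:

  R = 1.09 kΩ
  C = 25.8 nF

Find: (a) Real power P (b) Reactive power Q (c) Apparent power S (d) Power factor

Step 1 — Angular frequency: ω = 2π·f = 2π·1000 = 6283 rad/s.
Step 2 — Component impedances:
  R: Z = R = 1090 Ω
  C: Z = 1/(jωC) = -j/(ω·C) = 0 - j6169 Ω
Step 3 — Series combination: Z_total = R + C = 1090 - j6169 Ω = 6264∠-80.0° Ω.
Step 4 — Source phasor: V = 177∠107.6° V = -53.52 + j168.7 V.
Step 5 — Current: I = V / Z = -0.02801 - j0.003727 A = 0.02826∠-172.4° A.
Step 6 — Complex power: S = V·I* = 0.8702 - j4.925 VA.
Step 7 — Real power: P = Re(S) = 0.8702 W.
Step 8 — Reactive power: Q = Im(S) = -4.925 VAR.
Step 9 — Apparent power: |S| = 5.001 VA.
Step 10 — Power factor: PF = P/|S| = 0.174 (leading).

(a) P = 0.8702 W  (b) Q = -4.925 VAR  (c) S = 5.001 VA  (d) PF = 0.174 (leading)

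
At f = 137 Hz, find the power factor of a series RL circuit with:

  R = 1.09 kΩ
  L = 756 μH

Step 1 — Angular frequency: ω = 2π·f = 2π·137 = 860.8 rad/s.
Step 2 — Component impedances:
  R: Z = R = 1090 Ω
  L: Z = jωL = j·860.8·0.000756 = 0 + j0.6508 Ω
Step 3 — Series combination: Z_total = R + L = 1090 + j0.6508 Ω = 1090∠0.0° Ω.
Step 4 — Power factor: PF = cos(φ) = Re(Z)/|Z| = 1090/1090 = 1.
Step 5 — Type: Im(Z) = 0.6508 ⇒ lagging (phase φ = 0.0°).

PF = 1 (lagging, φ = 0.0°)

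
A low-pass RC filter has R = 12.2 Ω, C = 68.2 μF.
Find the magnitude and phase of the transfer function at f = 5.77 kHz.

Step 1 — Angular frequency: ω = 2π·5770 = 3.625e+04 rad/s.
Step 2 — Transfer function: H(jω) = 1/(1 + jωRC).
Step 3 — Denominator: 1 + jωRC = 1 + j·3.625e+04·12.2·6.82e-05 = 1 + j30.16.
Step 4 — H = 0.001098 - j0.03311.
Step 5 — Magnitude: |H| = 0.03313 (-29.6 dB); phase: φ = -88.1°.

|H| = 0.03313 (-29.6 dB), φ = -88.1°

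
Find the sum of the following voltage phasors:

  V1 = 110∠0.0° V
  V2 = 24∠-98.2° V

Step 1 — Convert each phasor to rectangular form:
  V1 = 110·(cos(0.0°) + j·sin(0.0°)) = 110 V
  V2 = 24·(cos(-98.2°) + j·sin(-98.2°)) = -3.423 - j23.75 V
Step 2 — Sum components: V_total = 106.6 - j23.75 V.
Step 3 — Convert to polar: |V_total| = 109.2 V, ∠V_total = -12.6°.

V_total = 109.2∠-12.6° V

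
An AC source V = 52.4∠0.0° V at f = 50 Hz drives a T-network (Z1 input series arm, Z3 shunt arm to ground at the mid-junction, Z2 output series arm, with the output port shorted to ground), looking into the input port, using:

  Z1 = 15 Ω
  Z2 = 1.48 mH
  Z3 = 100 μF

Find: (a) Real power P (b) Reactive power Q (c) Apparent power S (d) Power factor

Step 1 — Angular frequency: ω = 2π·f = 2π·50 = 314.2 rad/s.
Step 2 — Component impedances:
  Z1: Z = R = 15 Ω
  Z2: Z = jωL = j·314.2·0.00148 = 0 + j0.465 Ω
  Z3: Z = 1/(jωC) = -j/(ω·C) = 0 - j31.83 Ω
Step 3 — With the output port shorted to ground, the output series arm Z2 runs from the junction to ground; the shunt arm Z3 also runs from the junction to ground. They appear in parallel: Z3 || Z2 = 0 + j0.4718 Ω.
Step 4 — Series with input arm Z1: Z_in = Z1 + (Z3 || Z2) = 15 + j0.4718 Ω = 15.01∠1.8° Ω.
Step 5 — Source phasor: V = 52.4∠0.0° V = 52.4 V.
Step 6 — Current: I = V / Z = 3.49 - j0.1098 A = 3.492∠-1.8° A.
Step 7 — Complex power: S = V·I* = 182.9 + j5.752 VA.
Step 8 — Real power: P = Re(S) = 182.9 W.
Step 9 — Reactive power: Q = Im(S) = 5.752 VAR.
Step 10 — Apparent power: |S| = 183 VA.
Step 11 — Power factor: PF = P/|S| = 0.9995 (lagging).

(a) P = 182.9 W  (b) Q = 5.752 VAR  (c) S = 183 VA  (d) PF = 0.9995 (lagging)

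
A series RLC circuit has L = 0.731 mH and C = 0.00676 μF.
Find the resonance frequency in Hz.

Step 1 — Resonance condition Im(Z)=0 gives ω₀ = 1/√(LC).
Step 2 — ω₀ = 1/√(0.000731·6.76e-09) = 4.499e+05 rad/s.
Step 3 — f₀ = ω₀/(2π) = 7.16e+04 Hz.

f₀ = 7.16e+04 Hz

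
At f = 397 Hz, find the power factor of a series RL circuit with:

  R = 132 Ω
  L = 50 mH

Step 1 — Angular frequency: ω = 2π·f = 2π·397 = 2494 rad/s.
Step 2 — Component impedances:
  R: Z = R = 132 Ω
  L: Z = jωL = j·2494·0.05 = 0 + j124.7 Ω
Step 3 — Series combination: Z_total = R + L = 132 + j124.7 Ω = 181.6∠43.4° Ω.
Step 4 — Power factor: PF = cos(φ) = Re(Z)/|Z| = 132/181.6 = 0.7269.
Step 5 — Type: Im(Z) = 124.7 ⇒ lagging (phase φ = 43.4°).

PF = 0.7269 (lagging, φ = 43.4°)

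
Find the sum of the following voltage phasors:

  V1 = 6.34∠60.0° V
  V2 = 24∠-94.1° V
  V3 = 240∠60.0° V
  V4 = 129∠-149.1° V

Step 1 — Convert each phasor to rectangular form:
  V1 = 6.34·(cos(60.0°) + j·sin(60.0°)) = 3.17 + j5.491 V
  V2 = 24·(cos(-94.1°) + j·sin(-94.1°)) = -1.716 - j23.94 V
  V3 = 240·(cos(60.0°) + j·sin(60.0°)) = 120 + j207.8 V
  V4 = 129·(cos(-149.1°) + j·sin(-149.1°)) = -110.7 - j66.25 V
Step 2 — Sum components: V_total = 10.76 + j123.2 V.
Step 3 — Convert to polar: |V_total| = 123.6 V, ∠V_total = 85.0°.

V_total = 123.6∠85.0° V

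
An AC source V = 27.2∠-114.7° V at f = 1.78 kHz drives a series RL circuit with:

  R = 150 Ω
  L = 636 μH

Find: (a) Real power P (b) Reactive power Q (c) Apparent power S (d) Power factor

Step 1 — Angular frequency: ω = 2π·f = 2π·1780 = 1.118e+04 rad/s.
Step 2 — Component impedances:
  R: Z = R = 150 Ω
  L: Z = jωL = j·1.118e+04·0.000636 = 0 + j7.113 Ω
Step 3 — Series combination: Z_total = R + L = 150 + j7.113 Ω = 150.2∠2.7° Ω.
Step 4 — Source phasor: V = 27.2∠-114.7° V = -11.37 - j24.71 V.
Step 5 — Current: I = V / Z = -0.0834 - j0.1608 A = 0.1811∠-117.4° A.
Step 6 — Complex power: S = V·I* = 4.921 + j0.2334 VA.
Step 7 — Real power: P = Re(S) = 4.921 W.
Step 8 — Reactive power: Q = Im(S) = 0.2334 VAR.
Step 9 — Apparent power: |S| = 4.927 VA.
Step 10 — Power factor: PF = P/|S| = 0.9989 (lagging).

(a) P = 4.921 W  (b) Q = 0.2334 VAR  (c) S = 4.927 VA  (d) PF = 0.9989 (lagging)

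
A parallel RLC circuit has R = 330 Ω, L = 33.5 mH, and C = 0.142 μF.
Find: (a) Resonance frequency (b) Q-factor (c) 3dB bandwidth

Step 1 — Resonance: ω₀ = 1/√(LC) = 1/√(0.0335·1.42e-07) = 1.45e+04 rad/s.
Step 2 — f₀ = ω₀/(2π) = 2308 Hz.
Step 3 — Parallel Q: Q = R/(ω₀L) = 330/(1.45e+04·0.0335) = 0.6794.
Step 4 — Bandwidth: Δω = ω₀/Q = 2.134e+04 rad/s; BW = Δω/(2π) = 3396 Hz.

(a) f₀ = 2308 Hz  (b) Q = 0.6794  (c) BW = 3396 Hz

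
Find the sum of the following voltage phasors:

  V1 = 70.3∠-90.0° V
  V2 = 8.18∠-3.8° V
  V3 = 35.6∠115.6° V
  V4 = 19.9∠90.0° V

Step 1 — Convert each phasor to rectangular form:
  V1 = 70.3·(cos(-90.0°) + j·sin(-90.0°)) = 0 - j70.3 V
  V2 = 8.18·(cos(-3.8°) + j·sin(-3.8°)) = 8.162 - j0.5421 V
  V3 = 35.6·(cos(115.6°) + j·sin(115.6°)) = -15.38 + j32.11 V
  V4 = 19.9·(cos(90.0°) + j·sin(90.0°)) = 0 + j19.9 V
Step 2 — Sum components: V_total = -7.22 - j18.84 V.
Step 3 — Convert to polar: |V_total| = 20.17 V, ∠V_total = -111.0°.

V_total = 20.17∠-111.0° V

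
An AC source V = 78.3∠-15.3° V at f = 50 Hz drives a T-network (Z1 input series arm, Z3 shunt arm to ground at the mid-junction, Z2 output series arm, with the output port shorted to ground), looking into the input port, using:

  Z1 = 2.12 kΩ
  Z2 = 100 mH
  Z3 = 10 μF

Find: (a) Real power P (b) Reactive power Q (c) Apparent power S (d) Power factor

Step 1 — Angular frequency: ω = 2π·f = 2π·50 = 314.2 rad/s.
Step 2 — Component impedances:
  Z1: Z = R = 2120 Ω
  Z2: Z = jωL = j·314.2·0.1 = 0 + j31.42 Ω
  Z3: Z = 1/(jωC) = -j/(ω·C) = 0 - j318.3 Ω
Step 3 — With the output port shorted to ground, the output series arm Z2 runs from the junction to ground; the shunt arm Z3 also runs from the junction to ground. They appear in parallel: Z3 || Z2 = 0 + j34.86 Ω.
Step 4 — Series with input arm Z1: Z_in = Z1 + (Z3 || Z2) = 2120 + j34.86 Ω = 2120∠0.9° Ω.
Step 5 — Source phasor: V = 78.3∠-15.3° V = 75.52 - j20.66 V.
Step 6 — Current: I = V / Z = 0.03546 - j0.01033 A = 0.03693∠-16.2° A.
Step 7 — Complex power: S = V·I* = 2.891 + j0.04753 VA.
Step 8 — Real power: P = Re(S) = 2.891 W.
Step 9 — Reactive power: Q = Im(S) = 0.04753 VAR.
Step 10 — Apparent power: |S| = 2.892 VA.
Step 11 — Power factor: PF = P/|S| = 0.9999 (lagging).

(a) P = 2.891 W  (b) Q = 0.04753 VAR  (c) S = 2.892 VA  (d) PF = 0.9999 (lagging)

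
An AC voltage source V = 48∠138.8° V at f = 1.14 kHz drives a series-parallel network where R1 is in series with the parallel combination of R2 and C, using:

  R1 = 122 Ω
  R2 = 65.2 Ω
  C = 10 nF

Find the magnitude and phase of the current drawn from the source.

Step 1 — Angular frequency: ω = 2π·f = 2π·1140 = 7163 rad/s.
Step 2 — Component impedances:
  R1: Z = R = 122 Ω
  R2: Z = R = 65.2 Ω
  C: Z = 1/(jωC) = -j/(ω·C) = 0 - j1.396e+04 Ω
Step 3 — Parallel branch: R2 || C = 1/(1/R2 + 1/C) = 65.2 - j0.3045 Ω.
Step 4 — Series with R1: Z_total = R1 + (R2 || C) = 187.2 - j0.3045 Ω = 187.2∠-0.1° Ω.
Step 5 — Source phasor: V = 48∠138.8° V = -36.12 + j31.62 V.
Step 6 — Ohm's law: I = V / Z_total = (-36.12 + j31.62) / (187.2 - j0.3045) = -0.1932 + j0.1686 A.
Step 7 — Convert to polar: |I| = 0.2564 A, ∠I = 138.9°.

I = 0.2564∠138.9° A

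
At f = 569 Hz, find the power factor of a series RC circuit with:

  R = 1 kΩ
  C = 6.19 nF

Step 1 — Angular frequency: ω = 2π·f = 2π·569 = 3575 rad/s.
Step 2 — Component impedances:
  R: Z = R = 1000 Ω
  C: Z = 1/(jωC) = -j/(ω·C) = 0 - j4.519e+04 Ω
Step 3 — Series combination: Z_total = R + C = 1000 - j4.519e+04 Ω = 4.52e+04∠-88.7° Ω.
Step 4 — Power factor: PF = cos(φ) = Re(Z)/|Z| = 1000/4.52e+04 = 0.02212.
Step 5 — Type: Im(Z) = -4.519e+04 ⇒ leading (phase φ = -88.7°).

PF = 0.02212 (leading, φ = -88.7°)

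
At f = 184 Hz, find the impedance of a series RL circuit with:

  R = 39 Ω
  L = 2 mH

Step 1 — Angular frequency: ω = 2π·f = 2π·184 = 1156 rad/s.
Step 2 — Component impedances:
  R: Z = R = 39 Ω
  L: Z = jωL = j·1156·0.002 = 0 + j2.312 Ω
Step 3 — Series combination: Z_total = R + L = 39 + j2.312 Ω = 39.07∠3.4° Ω.

Z = 39 + j2.312 Ω = 39.07∠3.4° Ω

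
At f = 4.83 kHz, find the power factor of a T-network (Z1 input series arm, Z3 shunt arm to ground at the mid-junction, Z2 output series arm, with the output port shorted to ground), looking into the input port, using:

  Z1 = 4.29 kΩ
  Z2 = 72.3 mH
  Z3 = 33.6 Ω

Step 1 — Angular frequency: ω = 2π·f = 2π·4830 = 3.035e+04 rad/s.
Step 2 — Component impedances:
  Z1: Z = R = 4290 Ω
  Z2: Z = jωL = j·3.035e+04·0.0723 = 0 + j2194 Ω
  Z3: Z = R = 33.6 Ω
Step 3 — With the output port shorted to ground, the output series arm Z2 runs from the junction to ground; the shunt arm Z3 also runs from the junction to ground. They appear in parallel: Z3 || Z2 = 33.59 + j0.5144 Ω.
Step 4 — Series with input arm Z1: Z_in = Z1 + (Z3 || Z2) = 4324 + j0.5144 Ω = 4324∠0.0° Ω.
Step 5 — Power factor: PF = cos(φ) = Re(Z)/|Z| = 4324/4324 = 1.
Step 6 — Type: Im(Z) = 0.5144 ⇒ lagging (phase φ = 0.0°).

PF = 1 (lagging, φ = 0.0°)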